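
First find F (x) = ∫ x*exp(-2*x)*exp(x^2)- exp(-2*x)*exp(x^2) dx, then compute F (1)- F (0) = -1/2 + exp(-1)/2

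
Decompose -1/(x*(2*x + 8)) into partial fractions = 1/(8*(x + 4)) - 1/(8*x)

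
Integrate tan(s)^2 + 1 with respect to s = tan(s) + C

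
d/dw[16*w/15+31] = 16/15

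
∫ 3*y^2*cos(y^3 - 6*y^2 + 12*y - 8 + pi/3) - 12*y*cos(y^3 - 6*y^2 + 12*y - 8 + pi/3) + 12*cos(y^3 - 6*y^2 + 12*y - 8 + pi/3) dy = sin((y - 2)^3 + pi/3) + C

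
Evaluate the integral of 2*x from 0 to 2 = 4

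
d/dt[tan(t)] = cos(t)^(-2)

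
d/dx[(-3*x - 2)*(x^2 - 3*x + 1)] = -9*x^2 + 14*x + 3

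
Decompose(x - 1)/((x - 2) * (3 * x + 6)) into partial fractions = 1/(4*(x + 2)) + 1/(12*(x - 2))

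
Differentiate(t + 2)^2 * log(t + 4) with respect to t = (2*t^2*log(t + 4) + t^2 + 12*t*log(t + 4) + 4*t + 16*log(t + 4) + 4)/(t + 4)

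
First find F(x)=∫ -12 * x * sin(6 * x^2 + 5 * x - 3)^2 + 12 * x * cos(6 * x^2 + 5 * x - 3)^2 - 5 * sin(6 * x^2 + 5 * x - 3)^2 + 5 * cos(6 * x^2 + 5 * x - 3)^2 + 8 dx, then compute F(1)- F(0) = sin(16)/2 + sin(6)/2 + 8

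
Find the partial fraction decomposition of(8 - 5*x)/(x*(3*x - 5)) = -1/(5*(3*x - 5)) - 8/(5*x)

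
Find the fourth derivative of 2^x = 2^x*log(2)^4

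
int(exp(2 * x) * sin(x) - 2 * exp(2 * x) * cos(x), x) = -exp(2*x)*cos(x) + C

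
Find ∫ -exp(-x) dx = exp(-x) + C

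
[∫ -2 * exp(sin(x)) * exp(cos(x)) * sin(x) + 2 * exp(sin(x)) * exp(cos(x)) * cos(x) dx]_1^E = -2*exp(cos(1) + sin(1)) + 2*exp(cos(E) + sin(E))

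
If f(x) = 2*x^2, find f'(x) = 4*x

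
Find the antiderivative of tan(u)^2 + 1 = tan(u) + C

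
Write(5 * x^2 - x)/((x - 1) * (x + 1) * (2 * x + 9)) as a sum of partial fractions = 423/(77*(2*x + 9)) - 3/(7*(x + 1)) + 2/(11*(x - 1))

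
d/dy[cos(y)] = -sin(y)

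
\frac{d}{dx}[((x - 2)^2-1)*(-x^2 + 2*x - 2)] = -4*x^3 + 18*x^2 - 26*x + 14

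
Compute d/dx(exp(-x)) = -exp(-x)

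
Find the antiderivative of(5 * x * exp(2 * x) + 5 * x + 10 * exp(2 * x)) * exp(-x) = 10*(x + 1)*sinh(x) + C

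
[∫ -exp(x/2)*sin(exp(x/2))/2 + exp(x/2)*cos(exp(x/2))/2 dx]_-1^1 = sqrt(2)*(-sin(exp(-1/2) + pi/4) + sin(pi/4 + exp(1/2)))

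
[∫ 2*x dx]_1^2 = 3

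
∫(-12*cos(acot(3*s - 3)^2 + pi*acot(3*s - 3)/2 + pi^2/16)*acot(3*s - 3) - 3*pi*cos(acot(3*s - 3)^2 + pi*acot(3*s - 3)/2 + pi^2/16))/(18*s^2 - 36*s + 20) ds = sin((4*acot(3*s - 3) + pi)^2/16) + C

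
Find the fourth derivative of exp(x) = exp(x)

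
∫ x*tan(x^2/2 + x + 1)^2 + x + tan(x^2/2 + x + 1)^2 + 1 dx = tan((x + 1)^2/2 + 1/2) + C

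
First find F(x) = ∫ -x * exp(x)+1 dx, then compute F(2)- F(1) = 1 - exp(2)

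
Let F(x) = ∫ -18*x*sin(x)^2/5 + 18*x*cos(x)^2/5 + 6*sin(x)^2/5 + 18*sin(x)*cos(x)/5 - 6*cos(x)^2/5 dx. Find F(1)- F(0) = 6*sin(2)/5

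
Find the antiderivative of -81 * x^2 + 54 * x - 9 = -27*x^3 + 27*x^2 - 9*x + C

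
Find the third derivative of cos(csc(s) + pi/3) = (-sin(pi/3 + 1/sin(s)) - 3*cos(pi/3 + 1/sin(s))/sin(s) + 6*sin(pi/3 + 1/sin(s))/sin(s)^2 + 6*cos(pi/3 + 1/sin(s))/sin(s)^3 - sin(pi/3 + 1/sin(s))*cos(s)^2/sin(s)^4)*cos(s)/sin(s)^2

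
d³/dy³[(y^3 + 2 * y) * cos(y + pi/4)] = y*(y^2*sin(y + pi/4) - 9*y*cos(y + pi/4) - 16*sin(y + pi/4))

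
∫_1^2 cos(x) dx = -sin(1) + sin(2)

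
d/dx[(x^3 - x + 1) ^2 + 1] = 6*x^5 - 8*x^3 + 6*x^2 + 2*x - 2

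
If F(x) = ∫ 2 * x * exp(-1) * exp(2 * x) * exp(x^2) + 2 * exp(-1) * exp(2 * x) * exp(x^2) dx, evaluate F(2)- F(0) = -exp(-1) + exp(7)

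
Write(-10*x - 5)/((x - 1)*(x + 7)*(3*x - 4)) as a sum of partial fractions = -33/(5*(3*x - 4)) + 13/(40*(x + 7)) + 15/(8*(x - 1))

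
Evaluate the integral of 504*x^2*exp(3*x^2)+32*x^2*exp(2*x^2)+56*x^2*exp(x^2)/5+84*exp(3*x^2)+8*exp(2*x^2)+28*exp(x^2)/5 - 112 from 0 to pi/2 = 14*pi*(-4 + exp(pi^2/4)/5 + 2*exp(pi^2/2)/7 + 3*exp(3*pi^2/4))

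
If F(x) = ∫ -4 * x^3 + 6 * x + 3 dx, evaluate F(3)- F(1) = -50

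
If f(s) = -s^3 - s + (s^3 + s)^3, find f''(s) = 72*s^7 + 126*s^5 + 60*s^3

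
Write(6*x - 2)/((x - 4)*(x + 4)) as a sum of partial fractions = 13/(4*(x + 4)) + 11/(4*(x - 4))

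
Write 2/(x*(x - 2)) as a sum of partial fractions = 1/(x - 2) - 1/x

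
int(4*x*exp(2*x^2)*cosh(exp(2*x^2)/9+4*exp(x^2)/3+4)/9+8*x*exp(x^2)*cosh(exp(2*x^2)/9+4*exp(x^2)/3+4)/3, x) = sinh((exp(x^2) + 6)^2/9) + C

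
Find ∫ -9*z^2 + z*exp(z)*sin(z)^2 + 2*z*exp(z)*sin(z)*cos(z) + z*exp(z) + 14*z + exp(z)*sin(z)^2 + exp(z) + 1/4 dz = z*(-12*z^2 + 28*z + 4*exp(z)*sin(z)^2 + 4*exp(z) + 1)/4 + C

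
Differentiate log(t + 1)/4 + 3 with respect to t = 1/(4*t + 4)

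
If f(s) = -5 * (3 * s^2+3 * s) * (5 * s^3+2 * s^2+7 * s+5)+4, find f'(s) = -375*s^4 - 420*s^3 - 405*s^2 - 360*s - 75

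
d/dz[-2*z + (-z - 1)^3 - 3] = -3*z^2 - 6*z - 5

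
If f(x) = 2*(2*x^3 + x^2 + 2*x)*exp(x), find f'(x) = 4*x^3*exp(x) + 14*x^2*exp(x) + 8*x*exp(x) + 4*exp(x)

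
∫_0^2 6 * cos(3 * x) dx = 2*sin(6)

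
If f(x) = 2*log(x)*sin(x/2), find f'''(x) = (-x^3*log(x)*cos(x/2) - 6*x^2*sin(x/2) - 12*x*cos(x/2) + 16*sin(x/2))/(4*x^3)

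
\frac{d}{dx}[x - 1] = 1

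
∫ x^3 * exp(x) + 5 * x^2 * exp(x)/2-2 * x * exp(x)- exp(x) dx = x*(2*x^2 - x - 2)*exp(x)/2 + C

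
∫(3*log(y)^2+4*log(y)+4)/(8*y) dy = (log(y)^2 + 2*log(y) + 4)*log(y)/8 + C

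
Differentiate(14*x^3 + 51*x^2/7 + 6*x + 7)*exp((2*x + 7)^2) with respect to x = 112*x^4*exp(4*x^2 + 28*x + 49) + 3152*x^3*exp(4*x^2 + 28*x + 49)/7 + 294*x^2*exp(4*x^2 + 28*x + 49) + 1670*x*exp(4*x^2 + 28*x + 49)/7 + 202*exp(4*x^2 + 28*x + 49)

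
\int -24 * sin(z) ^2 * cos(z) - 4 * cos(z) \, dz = -10*sin(z) + 2*sin(3*z) + C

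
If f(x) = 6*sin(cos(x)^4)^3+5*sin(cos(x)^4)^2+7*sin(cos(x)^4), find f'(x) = -72*sin(x)*sin(cos(x)^4)^2*cos(x)^3*cos(cos(x)^4) - 40*sin(x)*sin(cos(x)^4)*cos(x)^3*cos(cos(x)^4) - 28*sin(x)*cos(x)^3*cos(cos(x)^4)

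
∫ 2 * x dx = x^2 + C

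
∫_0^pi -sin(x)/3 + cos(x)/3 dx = -2/3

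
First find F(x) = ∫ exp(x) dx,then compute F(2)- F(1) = -E + exp(2)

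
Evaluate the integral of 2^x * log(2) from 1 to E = -2 + 2^E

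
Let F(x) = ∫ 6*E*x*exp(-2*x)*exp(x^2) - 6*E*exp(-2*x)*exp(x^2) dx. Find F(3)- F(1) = -3 + 3*exp(4)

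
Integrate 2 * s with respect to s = s^2 + C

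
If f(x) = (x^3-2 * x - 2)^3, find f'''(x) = 504*x^6 - 1260*x^4 - 720*x^3 + 720*x^2 + 576*x + 24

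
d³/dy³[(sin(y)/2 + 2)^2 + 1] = -2*(sin(y) + 1)*cos(y)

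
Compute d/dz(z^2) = 2*z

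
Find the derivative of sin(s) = cos(s)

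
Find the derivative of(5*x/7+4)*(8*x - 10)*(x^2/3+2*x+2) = 160*x^3/21 + 414*x^2/7 + 2008*x/21 - 212/7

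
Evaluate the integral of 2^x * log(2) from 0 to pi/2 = -1 + 2^(pi/2)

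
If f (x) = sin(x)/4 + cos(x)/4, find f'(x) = -sin(x)/4 + cos(x)/4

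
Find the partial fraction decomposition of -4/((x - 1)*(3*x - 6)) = 4/(3*(x - 1)) - 4/(3*(x - 2))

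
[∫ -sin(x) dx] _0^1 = -1 + cos(1)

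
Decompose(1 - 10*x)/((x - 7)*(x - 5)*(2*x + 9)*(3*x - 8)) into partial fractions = -99/(559*(3*x - 8)) - 16/(817*(2*x + 9)) + 7/(38*(x - 5)) - 3/(26*(x - 7))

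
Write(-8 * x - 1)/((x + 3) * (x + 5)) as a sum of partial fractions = -39/(2*(x + 5)) + 23/(2*(x + 3))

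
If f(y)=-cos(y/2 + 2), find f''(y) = cos(y/2 + 2)/4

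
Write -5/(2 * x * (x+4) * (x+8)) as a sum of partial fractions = -5/(64*(x + 8)) + 5/(32*(x + 4)) - 5/(64*x)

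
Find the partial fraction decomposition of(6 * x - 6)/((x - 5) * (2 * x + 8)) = 5/(3*(x + 4)) + 4/(3*(x - 5))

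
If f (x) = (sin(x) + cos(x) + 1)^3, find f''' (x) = -27*sqrt(2)*sin(3*x + pi/4)/2 - 24*cos(2*x) - 9*sqrt(2)*cos(x + pi/4)/2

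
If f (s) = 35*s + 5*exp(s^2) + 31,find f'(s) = 10*s*exp(s^2) + 35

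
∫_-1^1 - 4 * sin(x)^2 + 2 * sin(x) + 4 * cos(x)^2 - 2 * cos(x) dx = -4*sin(1) + 4*sin(2)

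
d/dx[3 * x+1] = 3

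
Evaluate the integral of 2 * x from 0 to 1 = 1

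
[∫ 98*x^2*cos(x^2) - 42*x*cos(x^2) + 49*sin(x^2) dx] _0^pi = (-21 + 49*pi)*sin(pi^2)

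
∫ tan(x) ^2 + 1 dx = tan(x) + C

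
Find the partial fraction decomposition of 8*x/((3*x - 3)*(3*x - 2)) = -16/(3*(3*x - 2)) + 8/(3*(x - 1))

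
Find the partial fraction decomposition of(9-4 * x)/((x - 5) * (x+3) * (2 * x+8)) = 25/(18*(x + 4)) - 21/(16*(x + 3)) - 11/(144*(x - 5))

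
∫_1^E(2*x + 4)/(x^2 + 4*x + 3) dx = -log(24) + log(-3 + 3*(2 + E)^2)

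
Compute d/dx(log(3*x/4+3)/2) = 1/(2*x + 8)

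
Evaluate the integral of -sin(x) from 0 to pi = -2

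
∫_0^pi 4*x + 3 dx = 3*pi + 2*pi^2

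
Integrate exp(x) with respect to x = exp(x) + C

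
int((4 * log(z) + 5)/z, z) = (2*log(z) + 5)*log(z) + C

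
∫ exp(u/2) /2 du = exp(u/2) + C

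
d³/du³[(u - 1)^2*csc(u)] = (u^2*cos(u)/sin(u) - 6*u^2*cos(u)/sin(u)^3 - 6*u - 2*u*cos(u)/sin(u) + 12*u/sin(u)^2 + 12*u*cos(u)/sin(u)^3 + 6 - 5*cos(u)/sin(u) - 12/sin(u)^2 - 6*cos(u)/sin(u)^3)/sin(u)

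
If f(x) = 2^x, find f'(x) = 2^x*log(2)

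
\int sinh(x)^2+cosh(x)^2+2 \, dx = 2*x + sinh(2*x)/2 - atan(1/(2*(x - 2))) - atan(2*x - 4) + C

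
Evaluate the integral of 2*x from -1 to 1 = 0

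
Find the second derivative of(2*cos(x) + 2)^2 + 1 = -8*cos(x) - 8*cos(2*x)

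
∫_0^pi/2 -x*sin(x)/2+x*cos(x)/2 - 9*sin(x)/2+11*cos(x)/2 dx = pi/4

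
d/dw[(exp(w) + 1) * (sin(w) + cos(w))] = 2*exp(w)*cos(w) - sin(w) + cos(w)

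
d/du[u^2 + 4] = 2*u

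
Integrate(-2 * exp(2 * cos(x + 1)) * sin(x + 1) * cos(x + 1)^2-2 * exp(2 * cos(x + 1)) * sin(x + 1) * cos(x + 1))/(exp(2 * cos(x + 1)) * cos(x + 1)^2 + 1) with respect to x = log(exp(2*cos(x + 1))*cos(x + 1)^2 + 1) + C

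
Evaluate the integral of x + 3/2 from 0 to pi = 3*pi/2 + pi^2/2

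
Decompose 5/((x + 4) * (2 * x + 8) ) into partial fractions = 5/(2*(x + 4)^2)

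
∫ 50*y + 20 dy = 25*y^2 + 20*y + C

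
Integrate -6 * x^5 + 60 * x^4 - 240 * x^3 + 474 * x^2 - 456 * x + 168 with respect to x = -x^6 + 12*x^5 - 60*x^4 + 158*x^3 - 228*x^2 + 168*x + C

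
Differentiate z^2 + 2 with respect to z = 2*z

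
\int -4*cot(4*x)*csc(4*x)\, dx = csc(4*x) + C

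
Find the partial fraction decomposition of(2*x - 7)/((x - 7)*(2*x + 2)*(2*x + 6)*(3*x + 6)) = 13/(240*(x + 3)) - 11/(108*(x + 2)) + 3/(64*(x + 1)) + 7/(8640*(x - 7))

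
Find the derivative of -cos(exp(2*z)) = 2*exp(2*z)*sin(exp(2*z))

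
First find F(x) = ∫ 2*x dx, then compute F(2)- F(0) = 4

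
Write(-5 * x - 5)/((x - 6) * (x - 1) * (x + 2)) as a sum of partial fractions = 5/(24*(x + 2)) + 2/(3*(x - 1)) - 7/(8*(x - 6))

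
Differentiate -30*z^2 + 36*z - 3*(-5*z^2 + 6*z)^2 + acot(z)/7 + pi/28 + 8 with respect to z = (-2100*z^5 + 3780*z^4 - 4032*z^3 + 4032*z^2 - 1932*z + 251)/(7*z^2 + 7)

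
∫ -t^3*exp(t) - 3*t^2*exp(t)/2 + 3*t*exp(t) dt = t^2*(3/2 - t)*exp(t) + C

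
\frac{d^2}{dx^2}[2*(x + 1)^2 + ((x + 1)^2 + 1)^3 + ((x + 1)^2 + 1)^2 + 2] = 30*x^4 + 120*x^3 + 228*x^2 + 216*x + 92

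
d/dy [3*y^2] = 6*y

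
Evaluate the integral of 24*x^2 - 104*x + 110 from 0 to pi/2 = -pi - (-4 + pi)^2 + (-4 + pi)^3 + 80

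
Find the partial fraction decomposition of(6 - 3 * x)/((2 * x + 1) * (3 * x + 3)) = 5/(2*x + 1) - 3/(x + 1)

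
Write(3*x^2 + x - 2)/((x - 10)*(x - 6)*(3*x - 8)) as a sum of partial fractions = 9/(10*(3*x - 8)) - 14/(5*(x - 6)) + 7/(2*(x - 10))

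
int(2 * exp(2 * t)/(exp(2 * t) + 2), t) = log(exp(2*t) + 2) + C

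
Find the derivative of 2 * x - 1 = 2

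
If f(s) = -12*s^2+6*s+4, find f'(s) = 6 - 24*s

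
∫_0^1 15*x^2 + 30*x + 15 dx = 35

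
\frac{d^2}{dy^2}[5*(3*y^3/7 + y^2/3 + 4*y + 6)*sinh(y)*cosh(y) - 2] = 30*y^3*sinh(2*y)/7 + 10*y^2*sinh(2*y)/3 + 90*y^2*cosh(2*y)/7 + 325*y*sinh(2*y)/7 + 20*y*cosh(2*y)/3 + 185*sinh(2*y)/3 + 40*cosh(2*y)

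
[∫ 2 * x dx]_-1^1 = 0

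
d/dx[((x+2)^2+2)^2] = 4*x^3 + 24*x^2 + 56*x + 48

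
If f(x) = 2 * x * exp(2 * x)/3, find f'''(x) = 16*x*exp(2*x)/3 + 8*exp(2*x)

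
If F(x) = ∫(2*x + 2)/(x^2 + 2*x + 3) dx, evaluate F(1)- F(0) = -log(3) + log(6)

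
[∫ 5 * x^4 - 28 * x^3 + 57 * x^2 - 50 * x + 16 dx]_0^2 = 4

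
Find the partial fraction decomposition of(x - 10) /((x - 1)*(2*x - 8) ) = 3/(2*(x - 1)) - 1/(x - 4)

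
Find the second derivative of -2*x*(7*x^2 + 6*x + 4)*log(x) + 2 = (-84*x^2*log(x) - 70*x^2 - 24*x*log(x) - 36*x - 8)/x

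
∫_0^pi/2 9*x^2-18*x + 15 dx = (-3 + 3*pi/2)*((-1 + pi/2)^2 + 2) + 9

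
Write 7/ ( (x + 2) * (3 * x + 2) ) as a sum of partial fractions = 21/(4*(3*x + 2)) - 7/(4*(x + 2))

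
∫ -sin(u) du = cos(u) + C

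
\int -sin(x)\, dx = cos(x) + C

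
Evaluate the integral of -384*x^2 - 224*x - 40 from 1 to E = 2*(-4*E - 1)^3 - (-4*E - 1)^2 - 8*E + 283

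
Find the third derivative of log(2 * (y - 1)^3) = 6/(y^3 - 3*y^2 + 3*y - 1)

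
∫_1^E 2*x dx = -1 + exp(2)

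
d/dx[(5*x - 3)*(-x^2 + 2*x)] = -15*x^2 + 26*x - 6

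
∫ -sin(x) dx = cos(x) + C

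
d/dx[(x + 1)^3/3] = x^2 + 2*x + 1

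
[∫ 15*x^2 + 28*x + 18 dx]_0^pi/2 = -8 + (1 + (1 + pi/2)^2)*(4 + 5*pi/2)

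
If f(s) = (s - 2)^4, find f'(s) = 4*s^3 - 24*s^2 + 48*s - 32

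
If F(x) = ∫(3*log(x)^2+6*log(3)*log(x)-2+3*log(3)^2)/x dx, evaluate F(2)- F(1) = -2*log(6) - log(3)^3 + 2*log(3) + log(6)^3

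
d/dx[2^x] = 2^x*log(2)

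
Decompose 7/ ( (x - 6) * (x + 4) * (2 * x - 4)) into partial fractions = 7/(120*(x + 4)) - 7/(48*(x - 2)) + 7/(80*(x - 6))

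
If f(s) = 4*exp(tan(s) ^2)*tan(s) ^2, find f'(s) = 8*exp(-1 + cos(s)^(-2))*sin(s)/cos(s)^5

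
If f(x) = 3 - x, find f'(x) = -1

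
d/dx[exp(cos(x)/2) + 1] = -exp(cos(x)/2)*sin(x)/2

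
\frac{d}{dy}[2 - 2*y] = -2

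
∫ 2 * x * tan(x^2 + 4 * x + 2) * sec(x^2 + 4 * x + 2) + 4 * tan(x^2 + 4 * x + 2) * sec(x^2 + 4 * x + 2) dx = sec((x + 2)^2 - 2) + C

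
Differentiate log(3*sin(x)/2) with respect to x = 1/tan(x)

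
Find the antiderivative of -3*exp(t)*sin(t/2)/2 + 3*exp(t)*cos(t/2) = 3*exp(t)*cos(t/2) + C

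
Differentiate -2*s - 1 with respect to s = -2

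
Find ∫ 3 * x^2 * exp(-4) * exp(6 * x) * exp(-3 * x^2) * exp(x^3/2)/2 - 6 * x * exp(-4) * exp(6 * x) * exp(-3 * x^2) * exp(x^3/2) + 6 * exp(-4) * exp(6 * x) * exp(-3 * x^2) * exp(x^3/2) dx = exp((x - 2)^3/2) + C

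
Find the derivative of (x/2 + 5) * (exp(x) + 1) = x*exp(x)/2 + 11*exp(x)/2 + 1/2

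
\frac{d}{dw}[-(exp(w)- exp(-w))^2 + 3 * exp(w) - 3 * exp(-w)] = (-2*exp(4*w) + 3*exp(3*w) + 3*exp(w) + 2)*exp(-2*w)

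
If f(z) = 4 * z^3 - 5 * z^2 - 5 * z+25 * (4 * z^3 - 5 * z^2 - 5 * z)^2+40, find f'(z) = 2400*z^5 - 5000*z^4 - 1500*z^3 + 3762*z^2 + 1240*z - 5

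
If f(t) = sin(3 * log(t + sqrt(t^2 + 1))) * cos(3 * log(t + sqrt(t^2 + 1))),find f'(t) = 3*(t + sqrt(t^2 + 1))*cos(6*log(t + sqrt(t^2 + 1)))/(t^2 + t*sqrt(t^2 + 1) + 1)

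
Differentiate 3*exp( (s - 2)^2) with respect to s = 6*s*exp(s^2 - 4*s + 4) - 12*exp(s^2 - 4*s + 4)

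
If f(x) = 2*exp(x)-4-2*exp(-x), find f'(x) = (2*exp(2*x) + 2)*exp(-x)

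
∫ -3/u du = -3*log(u) + C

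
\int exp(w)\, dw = exp(w) + C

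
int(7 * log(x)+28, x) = 7*x*(log(x) + 3) + C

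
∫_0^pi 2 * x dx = pi^2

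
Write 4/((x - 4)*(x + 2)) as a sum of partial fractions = -2/(3*(x + 2)) + 2/(3*(x - 4))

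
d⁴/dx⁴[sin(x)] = sin(x)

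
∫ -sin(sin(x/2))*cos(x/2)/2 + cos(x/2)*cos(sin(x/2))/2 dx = sqrt(2)*sin(sin(x/2) + pi/4) + C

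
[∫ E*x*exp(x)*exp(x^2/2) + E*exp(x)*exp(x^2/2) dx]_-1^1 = -exp(1/2) + exp(5/2)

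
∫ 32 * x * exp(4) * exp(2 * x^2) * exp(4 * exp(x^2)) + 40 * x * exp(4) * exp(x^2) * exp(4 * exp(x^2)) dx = 4*(exp(x^2) + 1)*exp(4*exp(x^2) + 4) + C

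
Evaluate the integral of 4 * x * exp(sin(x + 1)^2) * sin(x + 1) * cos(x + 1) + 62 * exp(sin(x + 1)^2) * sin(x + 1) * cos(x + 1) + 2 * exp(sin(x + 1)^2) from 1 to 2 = -33*exp(sin(2)^2) + 35*exp(sin(3)^2)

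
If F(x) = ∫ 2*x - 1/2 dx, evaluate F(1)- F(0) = 1/2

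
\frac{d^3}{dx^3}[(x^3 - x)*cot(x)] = -6*x^3*cot(x)^4 - 8*x^3*cot(x)^2 - 2*x^3 + 18*x^2*cot(x)^3 + 18*x^2*cot(x) + 6*x*cot(x)^4 - 10*x*cot(x)^2 - 16*x - 6*cot(x)^3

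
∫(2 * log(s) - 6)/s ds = (log(s) - 3)^2 + C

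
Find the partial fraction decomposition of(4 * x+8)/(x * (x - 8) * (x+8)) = -3/(16*(x + 8)) + 5/(16*(x - 8)) - 1/(8*x)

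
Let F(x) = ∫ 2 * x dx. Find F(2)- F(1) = 3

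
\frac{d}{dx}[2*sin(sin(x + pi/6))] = 2*cos(x + pi/6)*cos(sin(x + pi/6))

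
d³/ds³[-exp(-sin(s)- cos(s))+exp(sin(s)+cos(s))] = 2*(-3*exp(2*sin(s) + 2*cos(s))*sin(s + pi/4) - sqrt(2)*exp(2*sin(s))*exp(2*cos(s))*sin(s)*cos(s) - sqrt(2)*sin(s)*cos(s) + 3*sin(s + pi/4))*exp(-sqrt(2)*sin(s + pi/4))*cos(s + pi/4)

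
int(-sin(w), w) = cos(w) + C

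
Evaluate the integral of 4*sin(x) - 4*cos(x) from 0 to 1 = -4*sin(1) - 4*cos(1) + 4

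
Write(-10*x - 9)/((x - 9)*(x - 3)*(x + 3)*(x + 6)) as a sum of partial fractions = -17/(135*(x + 6)) + 7/(72*(x + 3)) + 13/(108*(x - 3)) - 11/(120*(x - 9))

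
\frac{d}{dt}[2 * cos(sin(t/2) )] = -sin(sin(t/2))*cos(t/2)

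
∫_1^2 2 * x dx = 3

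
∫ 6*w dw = 3*w^2 + C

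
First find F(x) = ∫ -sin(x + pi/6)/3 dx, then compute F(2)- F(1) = cos(pi/6 + 2)/3 - cos(pi/6 + 1)/3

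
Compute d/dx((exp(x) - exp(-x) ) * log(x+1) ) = (x*exp(2*x)*log(x + 1) + x*log(x + 1) + exp(2*x)*log(x + 1) + exp(2*x) + log(x + 1) - 1)/(x*exp(x) + exp(x))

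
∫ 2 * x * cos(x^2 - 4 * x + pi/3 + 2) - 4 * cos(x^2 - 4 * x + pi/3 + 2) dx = sin((x - 2)^2 - 2 + pi/3) + C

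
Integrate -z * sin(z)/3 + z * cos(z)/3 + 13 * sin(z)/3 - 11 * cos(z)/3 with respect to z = sqrt(2)*(z - 12)*sin(z + pi/4)/3 + C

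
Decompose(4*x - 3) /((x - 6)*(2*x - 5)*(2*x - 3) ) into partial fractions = 1/(3*(2*x - 3)) - 1/(2*x - 5) + 1/(3*(x - 6))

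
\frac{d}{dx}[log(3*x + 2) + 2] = 3/(3*x + 2)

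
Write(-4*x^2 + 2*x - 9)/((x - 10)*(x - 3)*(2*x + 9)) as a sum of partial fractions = -132/(145*(2*x + 9)) + 13/(35*(x - 3)) - 389/(203*(x - 10))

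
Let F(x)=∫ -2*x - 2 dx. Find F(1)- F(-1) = -4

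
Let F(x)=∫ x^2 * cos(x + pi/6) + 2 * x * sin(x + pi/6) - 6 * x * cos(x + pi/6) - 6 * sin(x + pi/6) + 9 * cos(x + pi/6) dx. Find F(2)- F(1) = -4*sin(pi/6 + 1) + sin(pi/6 + 2)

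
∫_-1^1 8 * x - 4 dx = -8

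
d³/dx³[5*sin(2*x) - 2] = -40*cos(2*x)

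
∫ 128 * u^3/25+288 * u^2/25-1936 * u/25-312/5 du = 32*u^4/25 + 96*u^3/25 - 968*u^2/25 - 312*u/5 + C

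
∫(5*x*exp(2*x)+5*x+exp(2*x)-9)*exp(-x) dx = 2*(5*x - 4)*sinh(x) + C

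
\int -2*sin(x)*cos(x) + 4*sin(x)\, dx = (cos(x) - 2)^2 + C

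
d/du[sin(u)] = cos(u)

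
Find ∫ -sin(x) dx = cos(x) + C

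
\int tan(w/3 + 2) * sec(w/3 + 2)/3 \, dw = sec(w/3 + 2) + C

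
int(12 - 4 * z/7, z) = -2*z^2/7 + 12*z + C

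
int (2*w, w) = w^2 + C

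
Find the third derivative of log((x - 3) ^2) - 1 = 4/(x^3 - 9*x^2 + 27*x - 27)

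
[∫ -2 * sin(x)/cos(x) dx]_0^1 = 2*log(cos(1))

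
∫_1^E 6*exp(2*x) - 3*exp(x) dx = -3*E*(-1 + E) + 3*(-1 + exp(E))*exp(E)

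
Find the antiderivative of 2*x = x^2 + C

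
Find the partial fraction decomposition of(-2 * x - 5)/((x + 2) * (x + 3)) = -1/(x + 3) - 1/(x + 2)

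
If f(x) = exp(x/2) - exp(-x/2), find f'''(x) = (exp(x) + 1)*exp(-x/2)/8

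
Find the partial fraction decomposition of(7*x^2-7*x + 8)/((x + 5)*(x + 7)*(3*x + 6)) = 40/(3*(x + 7)) - 109/(9*(x + 5)) + 10/(9*(x + 2))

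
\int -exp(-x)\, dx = exp(-x) + C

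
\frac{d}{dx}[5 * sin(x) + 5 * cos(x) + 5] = -5*sin(x) + 5*cos(x)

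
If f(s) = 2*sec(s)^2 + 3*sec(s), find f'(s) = (3 + 4/cos(s))*sin(s)/cos(s)^2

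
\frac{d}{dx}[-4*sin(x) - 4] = -4*cos(x)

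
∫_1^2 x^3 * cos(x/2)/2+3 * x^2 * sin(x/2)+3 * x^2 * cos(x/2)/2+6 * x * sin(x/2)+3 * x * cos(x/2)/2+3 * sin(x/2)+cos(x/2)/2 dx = -8*sin(1/2) + 27*sin(1)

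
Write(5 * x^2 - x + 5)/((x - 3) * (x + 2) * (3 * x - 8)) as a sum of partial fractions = -341/(14*(3*x - 8)) + 27/(70*(x + 2)) + 47/(5*(x - 3))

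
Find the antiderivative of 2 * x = x^2 + C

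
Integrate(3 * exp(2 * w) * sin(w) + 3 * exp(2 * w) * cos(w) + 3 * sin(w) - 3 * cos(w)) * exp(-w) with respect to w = 6*sin(w)*sinh(w) + C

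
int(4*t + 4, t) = 2*t^2 + 4*t + C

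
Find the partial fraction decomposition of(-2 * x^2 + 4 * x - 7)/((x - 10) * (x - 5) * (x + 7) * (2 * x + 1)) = -76/(3003*(2*x + 1)) + 133/(2652*(x + 7)) + 37/(660*(x - 5)) - 167/(1785*(x - 10))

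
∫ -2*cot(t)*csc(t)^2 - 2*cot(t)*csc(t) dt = (csc(t) + 1)^2 + C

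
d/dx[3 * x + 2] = 3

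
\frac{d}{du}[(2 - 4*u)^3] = -192*u^2 + 192*u - 48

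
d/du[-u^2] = -2*u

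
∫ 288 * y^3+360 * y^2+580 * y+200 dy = 72*y^4 + 120*y^3 + 290*y^2 + 200*y + C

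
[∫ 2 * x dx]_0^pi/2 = pi^2/4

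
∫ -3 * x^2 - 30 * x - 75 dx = -x^3 - 15*x^2 - 75*x + C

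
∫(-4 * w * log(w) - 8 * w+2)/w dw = -2*(2*w - 1)*(log(w) + 1) + C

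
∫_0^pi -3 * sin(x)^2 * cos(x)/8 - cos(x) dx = 0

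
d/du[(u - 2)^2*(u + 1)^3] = 5*u^4 - 4*u^3 - 15*u^2 + 2*u + 8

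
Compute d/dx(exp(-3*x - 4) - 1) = -3*exp(-3*x - 4)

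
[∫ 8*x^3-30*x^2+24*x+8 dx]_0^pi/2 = (-2 + pi/2)^3*(2 + pi) + 16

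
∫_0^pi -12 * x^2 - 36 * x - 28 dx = (1 + (2 + pi)^2)*(-4*pi - 2) + 10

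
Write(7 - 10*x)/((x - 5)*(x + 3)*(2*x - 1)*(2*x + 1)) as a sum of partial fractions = 24/(55*(2*x + 1)) - 4/(63*(2*x - 1)) - 37/(280*(x + 3)) - 43/(792*(x - 5))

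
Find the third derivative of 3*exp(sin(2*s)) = -36*exp(sin(2*s))*sin(4*s) + 24*exp(sin(2*s))*cos(2*s)^3 - 24*exp(sin(2*s))*cos(2*s)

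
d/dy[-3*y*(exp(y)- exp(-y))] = (-3*y*exp(2*y) - 3*y - 3*exp(2*y) + 3)*exp(-y)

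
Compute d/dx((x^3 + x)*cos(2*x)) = -2*x^3*sin(2*x) + 3*x^2*cos(2*x) - 2*x*sin(2*x) + cos(2*x)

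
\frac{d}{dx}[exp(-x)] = -exp(-x)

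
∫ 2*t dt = t^2 + C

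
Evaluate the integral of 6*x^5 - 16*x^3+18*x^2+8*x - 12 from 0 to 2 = 40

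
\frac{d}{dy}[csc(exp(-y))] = exp(-y)*cot(exp(-y))*csc(exp(-y))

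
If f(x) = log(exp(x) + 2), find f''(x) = 2*exp(x)/(exp(2*x) + 4*exp(x) + 4)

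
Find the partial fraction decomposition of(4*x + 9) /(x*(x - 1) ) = 13/(x - 1) - 9/x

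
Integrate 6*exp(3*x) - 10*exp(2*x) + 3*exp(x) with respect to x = (2*exp(2*x) - 5*exp(x) + 3)*exp(x) + C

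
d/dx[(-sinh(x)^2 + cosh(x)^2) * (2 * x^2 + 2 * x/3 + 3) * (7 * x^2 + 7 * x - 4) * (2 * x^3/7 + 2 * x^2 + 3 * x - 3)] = 28*x^6 + 200*x^5 + 8860*x^4/21 + 1528*x^3/7 + 635*x^2/7 - 44*x - 91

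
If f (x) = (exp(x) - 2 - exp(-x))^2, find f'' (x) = (4*exp(4*x) - 4*exp(3*x) + 4*exp(x) + 4)*exp(-2*x)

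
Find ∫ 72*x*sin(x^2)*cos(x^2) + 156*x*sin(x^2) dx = -6*(3*cos(x^2) + 13)*cos(x^2) + C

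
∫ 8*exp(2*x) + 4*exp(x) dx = (2*exp(x) + 1)^2 + C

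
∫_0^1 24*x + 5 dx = 17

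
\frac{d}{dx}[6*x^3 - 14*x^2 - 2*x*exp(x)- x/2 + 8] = 18*x^2 - 2*x*exp(x) - 28*x - 2*exp(x) - 1/2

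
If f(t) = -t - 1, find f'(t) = -1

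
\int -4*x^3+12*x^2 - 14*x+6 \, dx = -x^4 + 4*x^3 - 7*x^2 + 6*x + C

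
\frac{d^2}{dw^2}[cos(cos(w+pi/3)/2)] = -sin(w + pi/3)^2*cos(cos(w + pi/3)/2)/4 + sin(cos(w + pi/3)/2)*cos(w + pi/3)/2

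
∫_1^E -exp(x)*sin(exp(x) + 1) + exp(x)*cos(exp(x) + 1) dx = sqrt(2)*(sin(pi/4 + 1 + exp(E)) - sin(pi/4 + 1 + E))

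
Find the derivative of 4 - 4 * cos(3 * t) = 12*sin(3*t)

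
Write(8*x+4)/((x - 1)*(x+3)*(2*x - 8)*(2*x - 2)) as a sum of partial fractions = 5/(112*(x + 3)) - 3/(16*(x - 1)) - 1/(4*(x - 1)^2) + 1/(7*(x - 4))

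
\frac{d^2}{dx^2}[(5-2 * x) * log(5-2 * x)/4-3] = -1/(2*x - 5)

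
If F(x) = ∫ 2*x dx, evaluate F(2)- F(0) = 4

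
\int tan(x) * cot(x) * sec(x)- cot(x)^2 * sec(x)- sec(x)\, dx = 1/sin(x) + C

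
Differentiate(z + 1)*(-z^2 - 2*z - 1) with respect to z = -3*z^2 - 6*z - 3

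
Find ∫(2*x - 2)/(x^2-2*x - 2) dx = log(x^2 - 2*x - 2) + C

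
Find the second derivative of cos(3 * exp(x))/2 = -3*(3*exp(x)*cos(3*exp(x)) + sin(3*exp(x)))*exp(x)/2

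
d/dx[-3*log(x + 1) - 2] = -3/(x + 1)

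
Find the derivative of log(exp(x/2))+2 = 1/2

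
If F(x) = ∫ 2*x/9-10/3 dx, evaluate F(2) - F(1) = -3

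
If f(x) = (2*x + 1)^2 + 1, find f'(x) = 8*x + 4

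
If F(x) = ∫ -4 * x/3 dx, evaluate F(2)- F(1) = -2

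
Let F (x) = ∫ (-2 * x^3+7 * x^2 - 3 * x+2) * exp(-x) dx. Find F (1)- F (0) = exp(-1) + 1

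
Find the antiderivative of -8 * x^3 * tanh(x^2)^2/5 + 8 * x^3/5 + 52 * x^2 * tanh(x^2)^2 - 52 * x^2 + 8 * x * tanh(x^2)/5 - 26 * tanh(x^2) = 2*x*(2*x - 65)*tanh(x^2)/5 + C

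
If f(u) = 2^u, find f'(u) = 2^u*log(2)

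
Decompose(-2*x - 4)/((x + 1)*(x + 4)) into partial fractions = -4/(3*(x + 4)) - 2/(3*(x + 1))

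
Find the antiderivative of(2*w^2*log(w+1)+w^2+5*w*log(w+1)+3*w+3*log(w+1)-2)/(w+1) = (w^2 + 3*w - 2)*log(w + 1) + C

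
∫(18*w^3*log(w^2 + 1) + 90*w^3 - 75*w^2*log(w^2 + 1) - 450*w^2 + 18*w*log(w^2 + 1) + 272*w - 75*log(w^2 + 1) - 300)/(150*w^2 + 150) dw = -(135*w - (3*w + 10)^2)*(log(w^2 + 1) + 4)/150 + C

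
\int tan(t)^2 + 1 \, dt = tan(t) + C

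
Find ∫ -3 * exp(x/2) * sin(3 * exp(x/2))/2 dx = cos(3*exp(x/2)) + C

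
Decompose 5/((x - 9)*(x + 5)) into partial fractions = -5/(14*(x + 5)) + 5/(14*(x - 9))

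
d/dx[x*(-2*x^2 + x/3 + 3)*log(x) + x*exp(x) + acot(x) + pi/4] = (-18*x^4*log(x) - 6*x^4 + 3*x^3*exp(x) + 2*x^3*log(x) + x^3 + 3*x^2*exp(x) - 9*x^2*log(x) + 3*x^2 + 3*x*exp(x) + 2*x*log(x) + x + 3*exp(x) + 9*log(x) + 6)/(3*x^2 + 3)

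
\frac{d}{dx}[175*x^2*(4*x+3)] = 2100*x^2 + 1050*x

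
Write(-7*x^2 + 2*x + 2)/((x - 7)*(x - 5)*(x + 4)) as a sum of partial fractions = -118/(99*(x + 4)) + 163/(18*(x - 5)) - 327/(22*(x - 7))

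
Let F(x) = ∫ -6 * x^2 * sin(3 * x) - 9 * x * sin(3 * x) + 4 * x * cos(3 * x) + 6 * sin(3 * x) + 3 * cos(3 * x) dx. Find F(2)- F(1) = -3*cos(3) + 12*cos(6)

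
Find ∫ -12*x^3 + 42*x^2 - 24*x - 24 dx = -3*x^4 + 14*x^3 - 12*x^2 - 24*x + C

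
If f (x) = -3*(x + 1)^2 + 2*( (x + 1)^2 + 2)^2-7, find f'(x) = 8*x^3 + 24*x^2 + 34*x + 18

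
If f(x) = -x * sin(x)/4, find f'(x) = -x*cos(x)/4 - sin(x)/4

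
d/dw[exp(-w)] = -exp(-w)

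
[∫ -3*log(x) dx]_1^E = -3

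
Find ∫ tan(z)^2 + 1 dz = tan(z) + C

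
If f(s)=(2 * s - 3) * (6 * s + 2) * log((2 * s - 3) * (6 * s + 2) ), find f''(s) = (144*s^2*log(6*s^2 - 7*s - 3) + 144*s^2*log(2) + 432*s^2 - 168*s*log(6*s^2 - 7*s - 3) - 504*s - 168*s*log(2) - 72*log(6*s^2 - 7*s - 3) - 72*log(2) + 26)/(6*s^2 - 7*s - 3)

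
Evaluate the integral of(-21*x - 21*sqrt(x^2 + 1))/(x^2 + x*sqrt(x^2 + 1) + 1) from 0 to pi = -21*log(pi + sqrt(1 + pi^2))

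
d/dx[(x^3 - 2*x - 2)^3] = 9*x^8 - 42*x^6 - 36*x^5 + 60*x^4 + 96*x^3 + 12*x^2 - 48*x - 24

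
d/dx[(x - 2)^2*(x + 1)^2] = 4*x^3 - 6*x^2 - 6*x + 4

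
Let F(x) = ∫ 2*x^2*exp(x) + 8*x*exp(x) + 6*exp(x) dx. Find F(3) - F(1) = -8*E + 32*exp(3)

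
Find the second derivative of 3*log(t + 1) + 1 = -3/(t^2 + 2*t + 1)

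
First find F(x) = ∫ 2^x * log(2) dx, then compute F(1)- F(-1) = 3/2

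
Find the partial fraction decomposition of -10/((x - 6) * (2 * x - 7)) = 4/(2*x - 7) - 2/(x - 6)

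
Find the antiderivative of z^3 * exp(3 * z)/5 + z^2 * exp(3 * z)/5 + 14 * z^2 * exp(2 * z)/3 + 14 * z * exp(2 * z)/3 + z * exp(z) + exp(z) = z*(z^2*exp(2*z) + 35*z*exp(z) + 15)*exp(z)/15 + C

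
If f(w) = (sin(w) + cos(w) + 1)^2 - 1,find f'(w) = 2*cos(2*w) + 2*sqrt(2)*cos(w + pi/4)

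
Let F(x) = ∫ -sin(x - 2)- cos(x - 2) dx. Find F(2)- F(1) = -sin(1) - cos(1) + 1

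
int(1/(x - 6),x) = log(6 - x) + C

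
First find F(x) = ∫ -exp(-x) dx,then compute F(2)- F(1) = -exp(-1) + exp(-2)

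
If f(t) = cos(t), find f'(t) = -sin(t)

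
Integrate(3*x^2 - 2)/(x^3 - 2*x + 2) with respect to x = log(x^3 - 2*x + 2) + C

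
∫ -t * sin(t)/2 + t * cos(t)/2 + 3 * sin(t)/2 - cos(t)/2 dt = sqrt(2)*(t - 2)*sin(t + pi/4)/2 + C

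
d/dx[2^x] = 2^x*log(2)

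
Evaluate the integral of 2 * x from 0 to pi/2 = pi^2/4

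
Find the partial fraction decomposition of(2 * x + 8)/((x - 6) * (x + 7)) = 6/(13*(x + 7)) + 20/(13*(x - 6))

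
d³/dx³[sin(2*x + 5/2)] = -8*cos(2*x + 5/2)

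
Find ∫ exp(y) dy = exp(y) + C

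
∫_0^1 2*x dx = 1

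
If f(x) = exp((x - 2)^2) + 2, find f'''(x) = 8*x^3*exp(x^2 - 4*x + 4) - 48*x^2*exp(x^2 - 4*x + 4) + 108*x*exp(x^2 - 4*x + 4) - 88*exp(x^2 - 4*x + 4)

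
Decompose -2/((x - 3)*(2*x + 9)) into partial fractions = 4/(15*(2*x + 9)) - 2/(15*(x - 3))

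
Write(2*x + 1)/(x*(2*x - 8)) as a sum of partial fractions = 9/(8*(x - 4)) - 1/(8*x)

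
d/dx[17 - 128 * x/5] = -128/5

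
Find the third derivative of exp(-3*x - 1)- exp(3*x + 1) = (-27*exp(6*x + 2) - 27)*exp(-3*x - 1)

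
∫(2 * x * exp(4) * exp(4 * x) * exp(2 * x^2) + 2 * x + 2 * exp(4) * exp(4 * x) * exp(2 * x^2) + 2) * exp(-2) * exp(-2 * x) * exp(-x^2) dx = 2*sinh((x + 1)^2 + 1) + C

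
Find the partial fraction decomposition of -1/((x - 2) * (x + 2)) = 1/(4*(x + 2)) - 1/(4*(x - 2))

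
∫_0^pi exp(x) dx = -1 + exp(pi)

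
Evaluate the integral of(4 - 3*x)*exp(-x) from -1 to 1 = 2*exp(-1) + 4*E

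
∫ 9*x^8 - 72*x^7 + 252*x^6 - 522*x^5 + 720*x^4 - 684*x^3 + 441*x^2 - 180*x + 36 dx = x^9 - 9*x^8 + 36*x^7 - 87*x^6 + 144*x^5 - 171*x^4 + 147*x^3 - 90*x^2 + 36*x + C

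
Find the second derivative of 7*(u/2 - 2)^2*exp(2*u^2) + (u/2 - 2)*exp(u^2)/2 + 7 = 28*u^4*exp(2*u^2) - 224*u^3*exp(2*u^2) + u^3*exp(u^2) + 483*u^2*exp(2*u^2) - 4*u^2*exp(u^2) - 168*u*exp(2*u^2) + 3*u*exp(u^2)/2 + 231*exp(2*u^2)/2 - 2*exp(u^2)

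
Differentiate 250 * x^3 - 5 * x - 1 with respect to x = 750*x^2 - 5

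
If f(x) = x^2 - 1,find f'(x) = 2*x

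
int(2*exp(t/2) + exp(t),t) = (exp(t/2) + 2)^2 + C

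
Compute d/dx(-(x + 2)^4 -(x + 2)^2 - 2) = -4*x^3 - 24*x^2 - 50*x - 36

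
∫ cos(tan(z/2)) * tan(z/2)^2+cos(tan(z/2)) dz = 2*sin(tan(z/2)) + C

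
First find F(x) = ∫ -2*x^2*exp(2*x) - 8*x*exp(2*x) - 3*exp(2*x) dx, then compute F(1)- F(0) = -4*exp(2)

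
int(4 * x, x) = 2*x^2 + C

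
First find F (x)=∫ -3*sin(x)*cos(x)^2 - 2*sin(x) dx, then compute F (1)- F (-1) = 0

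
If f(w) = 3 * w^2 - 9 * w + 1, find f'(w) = 6*w - 9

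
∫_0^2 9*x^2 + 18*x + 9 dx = 78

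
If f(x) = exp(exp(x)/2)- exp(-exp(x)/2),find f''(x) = (-exp(2*x) + 2*exp(x) + 2*exp(x + exp(x)) + exp(2*x + exp(x)))*exp(-exp(x)/2)/4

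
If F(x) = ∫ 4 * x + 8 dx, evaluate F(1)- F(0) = 10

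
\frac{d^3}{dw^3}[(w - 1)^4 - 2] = 24*w - 24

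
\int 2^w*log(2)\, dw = 2^w + C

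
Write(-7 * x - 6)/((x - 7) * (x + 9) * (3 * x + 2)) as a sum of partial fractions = 12/(575*(3*x + 2)) + 57/(400*(x + 9)) - 55/(368*(x - 7))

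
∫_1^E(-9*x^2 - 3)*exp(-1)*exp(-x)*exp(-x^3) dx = -3*exp(-3) + 3*exp(-exp(3) - E - 1)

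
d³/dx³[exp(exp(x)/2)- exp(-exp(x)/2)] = (exp(3*x) - 6*exp(2*x) + 4*exp(x) + 4*exp(x + exp(x)) + 6*exp(2*x + exp(x)) + exp(3*x + exp(x)))*exp(-exp(x)/2)/8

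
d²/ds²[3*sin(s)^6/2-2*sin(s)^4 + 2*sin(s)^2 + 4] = -54*sin(s)^6 + 77*sin(s)^4 - 32*sin(s)^2 + 4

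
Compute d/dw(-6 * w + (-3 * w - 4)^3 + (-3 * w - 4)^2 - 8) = -81*w^2 - 198*w - 126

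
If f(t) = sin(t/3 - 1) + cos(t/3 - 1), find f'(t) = sqrt(2)*cos(t/3 - 1 + pi/4)/3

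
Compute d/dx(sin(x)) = cos(x)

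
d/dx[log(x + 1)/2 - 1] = 1/(2*x + 2)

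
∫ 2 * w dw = w^2 + C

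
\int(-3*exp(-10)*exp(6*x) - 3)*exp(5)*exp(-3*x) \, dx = -2*sinh(3*x - 5) + C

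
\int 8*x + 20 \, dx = 4*x^2 + 20*x + C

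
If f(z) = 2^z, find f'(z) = 2^z*log(2)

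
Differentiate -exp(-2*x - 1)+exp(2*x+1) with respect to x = (2*exp(4*x + 2) + 2)*exp(-2*x - 1)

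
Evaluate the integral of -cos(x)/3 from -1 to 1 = -2*sin(1)/3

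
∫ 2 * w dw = w^2 + C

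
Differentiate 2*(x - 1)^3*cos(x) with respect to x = 2*(x - 1)^2*(-x*sin(x) + sin(x) + 3*cos(x))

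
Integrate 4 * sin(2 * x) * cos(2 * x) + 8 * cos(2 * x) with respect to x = (sin(2*x) + 2)^2 + C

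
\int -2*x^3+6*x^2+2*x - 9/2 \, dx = -x^4/2 + 2*x^3 + x^2 - 9*x/2 + C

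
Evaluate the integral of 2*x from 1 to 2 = 3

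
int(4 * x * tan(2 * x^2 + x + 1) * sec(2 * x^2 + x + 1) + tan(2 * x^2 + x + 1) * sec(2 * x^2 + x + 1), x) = sec(2*x^2 + x + 1) + C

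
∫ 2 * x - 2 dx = x^2 - 2*x + C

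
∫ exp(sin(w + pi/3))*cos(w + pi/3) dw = exp(sin(w + pi/3)) + C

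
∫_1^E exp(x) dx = -E + exp(E)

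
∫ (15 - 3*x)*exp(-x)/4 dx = 3*(x - 4)*exp(-x)/4 + C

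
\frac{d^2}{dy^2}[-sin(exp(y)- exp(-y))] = (exp(4*y)*sin(exp(y) - exp(-y)) - exp(3*y)*cos(exp(y) - exp(-y)) + 2*exp(2*y)*sin(exp(y) - exp(-y)) + exp(y)*cos(exp(y) - exp(-y)) + sin(exp(y) - exp(-y)))*exp(-2*y)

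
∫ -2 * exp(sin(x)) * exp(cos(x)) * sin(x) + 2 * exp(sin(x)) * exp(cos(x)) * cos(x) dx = 2*exp(sqrt(2)*sin(x + pi/4)) + C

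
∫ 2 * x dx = x^2 + C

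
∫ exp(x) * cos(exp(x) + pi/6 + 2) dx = sin(exp(x) + pi/6 + 2) + C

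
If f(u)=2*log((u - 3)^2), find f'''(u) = 8/(u^3 - 9*u^2 + 27*u - 27)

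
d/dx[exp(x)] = exp(x)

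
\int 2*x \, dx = x^2 + C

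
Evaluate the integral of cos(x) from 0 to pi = 0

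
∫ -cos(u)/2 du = -sin(u)/2 + C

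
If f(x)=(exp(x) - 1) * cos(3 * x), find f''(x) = -6*exp(x)*sin(3*x) - 8*exp(x)*cos(3*x) + 9*cos(3*x)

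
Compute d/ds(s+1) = 1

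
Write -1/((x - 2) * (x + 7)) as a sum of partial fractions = 1/(9*(x + 7)) - 1/(9*(x - 2))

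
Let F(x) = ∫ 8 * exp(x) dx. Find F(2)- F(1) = -8*E + 8*exp(2)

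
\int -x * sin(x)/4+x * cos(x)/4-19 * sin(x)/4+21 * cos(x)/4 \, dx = sqrt(2)*(x + 20)*sin(x + pi/4)/4 + C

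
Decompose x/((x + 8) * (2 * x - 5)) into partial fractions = 5/(21*(2*x - 5)) + 8/(21*(x + 8))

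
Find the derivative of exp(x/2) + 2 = exp(x/2)/2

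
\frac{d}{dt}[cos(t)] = -sin(t)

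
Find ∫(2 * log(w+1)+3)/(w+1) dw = (log(w + 1) + 3)*log(w + 1) + C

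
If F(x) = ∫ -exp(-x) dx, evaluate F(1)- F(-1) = -E + exp(-1)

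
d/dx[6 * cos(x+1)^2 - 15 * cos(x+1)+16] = 15*sin(x + 1) - 6*sin(2*x + 2)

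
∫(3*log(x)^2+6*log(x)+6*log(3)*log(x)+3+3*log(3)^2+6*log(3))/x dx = (log(3*x) + 1)^3 + C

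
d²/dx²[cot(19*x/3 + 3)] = 722*cos(19*x/3 + 3)/(9*sin(19*x/3 + 3)^3)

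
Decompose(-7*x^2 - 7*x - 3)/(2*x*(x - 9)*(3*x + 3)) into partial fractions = -1/(20*(x + 1)) - 211/(180*(x - 9)) + 1/(18*x)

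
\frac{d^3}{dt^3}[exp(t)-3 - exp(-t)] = (exp(2*t) + 1)*exp(-t)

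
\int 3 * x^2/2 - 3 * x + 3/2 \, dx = x^3/2 - 3*x^2/2 + 3*x/2 + C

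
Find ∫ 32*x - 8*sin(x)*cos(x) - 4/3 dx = 16*x^2 - 4*x/3 - 4*sin(x)^2 + C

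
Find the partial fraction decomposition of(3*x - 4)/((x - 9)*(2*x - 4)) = -1/(7*(x - 2)) + 23/(14*(x - 9))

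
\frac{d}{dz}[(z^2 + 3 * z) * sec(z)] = (z^2*sin(z)/cos(z) + 3*z*sin(z)/cos(z) + 2*z + 3)/cos(z)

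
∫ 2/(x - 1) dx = 2*log(x - 1) + C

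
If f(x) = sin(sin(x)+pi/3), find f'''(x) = (3*sin(x)*sin(sin(x) + pi/3) - cos(x)^2*cos(sin(x) + pi/3) - cos(sin(x) + pi/3))*cos(x)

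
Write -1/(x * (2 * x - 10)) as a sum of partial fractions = -1/(10*(x - 5)) + 1/(10*x)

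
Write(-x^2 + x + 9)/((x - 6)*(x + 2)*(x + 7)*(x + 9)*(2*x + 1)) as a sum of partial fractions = -44/(2873*(2*x + 1)) - 27/(1190*(x + 9)) + 47/(1690*(x + 7)) + 1/(280*(x + 2)) - 7/(6760*(x - 6))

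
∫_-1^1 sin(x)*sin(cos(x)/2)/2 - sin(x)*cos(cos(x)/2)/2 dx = 0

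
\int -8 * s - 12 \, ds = -4*s^2 - 12*s + C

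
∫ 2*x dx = x^2 + C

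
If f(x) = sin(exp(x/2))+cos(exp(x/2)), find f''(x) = sqrt(2)*(exp(x/2)*cos(exp(x/2) + pi/4) - exp(x)*sin(exp(x/2) + pi/4))/4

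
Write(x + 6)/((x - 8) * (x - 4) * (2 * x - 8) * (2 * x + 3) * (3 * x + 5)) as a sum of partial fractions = 351/(16762*(3*x + 5)) - 36/(2299*(2*x + 3)) + 31/(559504*(x - 4)) - 5/(748*(x - 4)^2) + 7/(8816*(x - 8))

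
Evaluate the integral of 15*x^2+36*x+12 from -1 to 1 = 34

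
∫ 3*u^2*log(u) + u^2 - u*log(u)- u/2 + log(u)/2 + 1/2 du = u*(2*u^2 - u + 1)*log(u)/2 + C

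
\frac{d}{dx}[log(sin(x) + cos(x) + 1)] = (-sin(x) + cos(x))/(sin(x) + cos(x) + 1)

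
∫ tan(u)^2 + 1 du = tan(u) + C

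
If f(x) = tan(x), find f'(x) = cos(x)^(-2)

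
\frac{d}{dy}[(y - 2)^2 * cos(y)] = -y^2*sin(y) + 4*y*sin(y) + 2*y*cos(y) - 4*sin(y) - 4*cos(y)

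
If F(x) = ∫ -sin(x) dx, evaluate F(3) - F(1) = cos(3) - cos(1)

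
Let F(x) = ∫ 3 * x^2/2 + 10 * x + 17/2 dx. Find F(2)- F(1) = 27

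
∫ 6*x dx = 3*x^2 + C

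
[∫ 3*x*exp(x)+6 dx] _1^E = (-3 + 3*E)*(2 + exp(E))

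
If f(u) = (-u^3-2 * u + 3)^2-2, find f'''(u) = 120*u^3 + 96*u - 36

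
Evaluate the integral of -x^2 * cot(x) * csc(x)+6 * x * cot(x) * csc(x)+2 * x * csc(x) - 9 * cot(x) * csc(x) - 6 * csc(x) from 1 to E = -4*csc(1) + (-3 + E)^2*csc(E)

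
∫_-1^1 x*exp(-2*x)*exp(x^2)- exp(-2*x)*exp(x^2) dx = -exp(3)/2 + exp(-1)/2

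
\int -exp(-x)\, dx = exp(-x) + C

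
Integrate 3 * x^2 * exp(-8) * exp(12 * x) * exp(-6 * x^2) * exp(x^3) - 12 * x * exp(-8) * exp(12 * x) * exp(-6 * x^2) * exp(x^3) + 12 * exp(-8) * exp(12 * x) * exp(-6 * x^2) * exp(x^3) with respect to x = exp((x - 2)^3) + C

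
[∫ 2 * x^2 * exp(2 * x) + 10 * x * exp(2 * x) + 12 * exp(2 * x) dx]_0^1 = -4 + 9*exp(2)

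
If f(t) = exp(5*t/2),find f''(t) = 25*exp(5*t/2)/4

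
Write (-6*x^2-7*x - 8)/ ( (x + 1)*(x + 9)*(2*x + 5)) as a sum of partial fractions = 112/(39*(2*x + 5)) - 431/(104*(x + 9)) - 7/(24*(x + 1))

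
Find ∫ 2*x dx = x^2 + C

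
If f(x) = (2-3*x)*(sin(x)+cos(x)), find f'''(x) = -3*x*sin(x) + 3*x*cos(x) + 11*sin(x) + 7*cos(x)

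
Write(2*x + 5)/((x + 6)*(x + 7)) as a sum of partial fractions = 9/(x + 7) - 7/(x + 6)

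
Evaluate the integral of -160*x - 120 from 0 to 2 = -560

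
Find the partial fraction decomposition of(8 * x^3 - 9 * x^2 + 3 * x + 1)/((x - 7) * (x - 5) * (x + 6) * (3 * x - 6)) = 2069/(3432*(x + 6)) + 7/(72*(x - 2)) - 791/(198*(x - 5)) + 155/(26*(x - 7))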